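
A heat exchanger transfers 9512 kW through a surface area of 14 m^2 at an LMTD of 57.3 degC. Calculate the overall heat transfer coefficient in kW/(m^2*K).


From Q = U*A*LMTD, U = Q / (A * LMTD)
U = 9512 / (14 * 57.3) = 9512 / 802.2 = 11.86

11.86 kW/(m^2*K)


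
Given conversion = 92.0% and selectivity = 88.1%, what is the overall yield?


Overall yield = conversion (%) * selectivity (%) / 100
Conversion = 92.0%, Selectivity = 88.1%
Y = 92.0 * 88.1 / 100
= 81.052 %

81.052 %


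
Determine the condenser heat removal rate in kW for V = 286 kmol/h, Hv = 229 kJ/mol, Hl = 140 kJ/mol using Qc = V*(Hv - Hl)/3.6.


Qc = 286 * (229 - 140) / 3.6 = 286 * 89 / 3.6 = 7071

7071 kW


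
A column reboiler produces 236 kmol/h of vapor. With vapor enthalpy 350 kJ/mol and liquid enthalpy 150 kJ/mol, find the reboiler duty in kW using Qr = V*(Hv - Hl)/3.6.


Qr = 236 * (350 - 150) / 3.6 = 236 * 200 / 3.6 = 13110

13110 kW


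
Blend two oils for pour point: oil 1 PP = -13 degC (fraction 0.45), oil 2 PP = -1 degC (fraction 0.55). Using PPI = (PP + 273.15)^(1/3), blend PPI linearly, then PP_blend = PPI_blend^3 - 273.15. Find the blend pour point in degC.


PPI_1 = (-13 + 273.15)^(1/3) = 6.383731
PPI_2 = (-1 + 273.15)^(1/3) = 6.480414
PPI_blend = 0.45 * 6.383731 + 0.55 * 6.480414 = 6.436907
PP_blend = 6.436907^3 - 273.15 = 266.7053 - 273.15 = -6.44

-6.44 degC


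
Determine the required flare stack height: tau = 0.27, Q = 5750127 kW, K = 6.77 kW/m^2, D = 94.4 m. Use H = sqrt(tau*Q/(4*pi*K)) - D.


tau*Q/(4*pi*K) = 0.27 * 5750127 / (4 * pi * 6.77) = 18249.2
sqrt(18249.2) = 135.09
H = 135.09 - 94.4 = 40.69

40.69 m


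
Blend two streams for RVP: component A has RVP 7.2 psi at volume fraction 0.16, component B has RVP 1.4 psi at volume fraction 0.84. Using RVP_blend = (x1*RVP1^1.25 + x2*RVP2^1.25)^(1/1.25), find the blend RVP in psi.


Chevron index: RVP_blend = (sum xi*RVPi^1.25)^(1/1.25)
RVP^1.25 terms: 0.16 * 7.2^1.25 + 0.84 * 1.4^1.25 = 3.16626
RVP_blend = 3.16626^(1/1.25) = 2.514

2.514 psi


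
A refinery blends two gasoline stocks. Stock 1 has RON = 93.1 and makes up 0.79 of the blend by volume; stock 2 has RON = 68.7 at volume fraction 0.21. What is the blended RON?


Linear blending: RON_blend = sum(vi * RONi)
Contribution 1: 0.79 * 93.1 = 73.549
Contribution 2: 0.21 * 68.7 = 14.427
RON_blend = 73.549 + 14.427 = 87.976

87.976


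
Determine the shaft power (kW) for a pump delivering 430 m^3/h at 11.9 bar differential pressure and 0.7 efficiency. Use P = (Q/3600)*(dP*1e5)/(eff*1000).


Q = 430 / 3600 = 0.119444 m^3/s
P = 0.119444 * (11.9 * 1e5) / 0.7 / 1000 = 203.1

203.1 kW


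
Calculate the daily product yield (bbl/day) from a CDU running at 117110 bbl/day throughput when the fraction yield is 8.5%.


Crude throughput = 117110 bbl/day
Fraction yield = 8.5%
yield = throughput * fraction / 100
yield = 117110 * 8.5 / 100 = 9954.35

9954.35 bbl/day


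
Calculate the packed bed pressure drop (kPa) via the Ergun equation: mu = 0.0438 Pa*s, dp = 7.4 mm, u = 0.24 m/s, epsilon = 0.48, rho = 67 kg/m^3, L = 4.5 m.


dp = 7.4 mm = 0.0074 m
Viscous term = 150*0.0438*0.24*(1-0.48)^2 / (0.0074^2*0.48^3) = 70403.8
Inertial term = 1.75*67*0.24^2*(1-0.48) / (0.0074*0.48^3) = 4291.24
dP/L = 70403.8 + 4291.24 = 74695 Pa/m
dP = 74695 * 4.5 / 1000 = 336.1 kPa

336.1 kPa


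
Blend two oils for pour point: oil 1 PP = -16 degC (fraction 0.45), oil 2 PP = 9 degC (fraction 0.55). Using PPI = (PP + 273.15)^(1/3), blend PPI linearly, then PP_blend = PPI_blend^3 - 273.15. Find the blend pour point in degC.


PPI_1 = (-16 + 273.15)^(1/3) = 6.359098
PPI_2 = (9 + 273.15)^(1/3) = 6.558835
PPI_blend = 0.45 * 6.359098 + 0.55 * 6.558835 = 6.468953
PP_blend = 6.468953^3 - 273.15 = 270.7086 - 273.15 = -2.44

-2.44 degC


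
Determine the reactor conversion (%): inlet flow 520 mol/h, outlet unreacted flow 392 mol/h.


X = (F_in - F_out) / F_in * 100
Moles reacted = 520 - 392 = 128
X = 128 / 520 * 100
= 0.2462 * 100
= 24.62 %

24.62 %


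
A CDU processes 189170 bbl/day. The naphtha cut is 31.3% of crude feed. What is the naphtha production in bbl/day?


Crude throughput = 189170 bbl/day
Fraction yield = 31.3%
yield = throughput * fraction / 100
yield = 189170 * 31.3 / 100 = 59210.21

59210.21 bbl/day


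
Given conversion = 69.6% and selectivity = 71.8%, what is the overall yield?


Overall yield = conversion (%) * selectivity (%) / 100
Conversion = 69.6%, Selectivity = 71.8%
Y = 69.6 * 71.8 / 100
= 49.9728 %

49.9728 %


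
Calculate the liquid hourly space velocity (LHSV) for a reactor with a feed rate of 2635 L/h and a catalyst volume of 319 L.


LHSV = volumetric feed rate / catalyst volume
= 2635 L/h / 319 L
= 8.260 h^-1

8.260 h^-1


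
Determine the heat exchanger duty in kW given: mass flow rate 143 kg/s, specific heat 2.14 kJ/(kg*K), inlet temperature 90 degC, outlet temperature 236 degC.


Q = m_dot * cp * delta_T
delta_T = 236 - 90 = 146 K
Q = 143 * 2.14 * 146
= 306.02 * 146
= 44678.92 kW

44678.92 kW


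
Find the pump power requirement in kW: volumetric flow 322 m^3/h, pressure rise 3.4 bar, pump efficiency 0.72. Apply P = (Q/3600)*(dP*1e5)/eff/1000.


Q = 322 / 3600 = 0.0894444 m^3/s
P = 0.0894444 * (3.4 * 1e5) / 0.72 / 1000 = 42.24

42.24 kW


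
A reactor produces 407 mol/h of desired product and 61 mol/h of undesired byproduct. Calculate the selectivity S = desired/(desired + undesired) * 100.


Selectivity = desired / (desired + undesired) * 100
Total products = 407 + 61 = 468 mol/h
S = 407 / 468 * 100
= 0.8697 * 100
= 86.97 %

86.97 %


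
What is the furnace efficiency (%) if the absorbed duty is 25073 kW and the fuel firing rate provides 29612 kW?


Furnace efficiency = Q_absorbed / Q_fuel * 100
= 25073 / 29612 * 100 = 84.67

84.67 %


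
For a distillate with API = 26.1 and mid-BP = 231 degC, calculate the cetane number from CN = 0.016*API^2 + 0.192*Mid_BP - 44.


CN = 0.016 * 26.1^2 + 0.192 * 231 - 44
CN = 10.89936 + 44.352 - 44 = 11.25136

11.25136


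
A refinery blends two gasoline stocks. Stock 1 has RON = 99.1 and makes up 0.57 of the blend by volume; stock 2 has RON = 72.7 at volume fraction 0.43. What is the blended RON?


Linear blending: RON_blend = sum(vi * RONi)
Contribution 1: 0.57 * 99.1 = 56.487
Contribution 2: 0.43 * 72.7 = 31.261
RON_blend = 56.487 + 31.261 = 87.748

87.748


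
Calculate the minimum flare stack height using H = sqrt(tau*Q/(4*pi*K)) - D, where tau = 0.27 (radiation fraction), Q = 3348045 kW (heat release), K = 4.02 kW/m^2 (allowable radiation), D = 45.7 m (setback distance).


tau*Q/(4*pi*K) = 0.27 * 3348045 / (4 * pi * 4.02) = 17894.5
sqrt(17894.5) = 133.77
H = 133.77 - 45.7 = 88.07

88.07 m


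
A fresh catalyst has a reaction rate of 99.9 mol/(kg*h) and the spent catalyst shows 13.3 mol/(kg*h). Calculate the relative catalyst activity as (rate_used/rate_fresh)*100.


Activity (%) = (rate_used / rate_fresh) * 100
rate_used = 13.3, rate_fresh = 99.9
= (13.3 / 99.9) * 100
= 0.1331 * 100 = 13.31

13.31 %


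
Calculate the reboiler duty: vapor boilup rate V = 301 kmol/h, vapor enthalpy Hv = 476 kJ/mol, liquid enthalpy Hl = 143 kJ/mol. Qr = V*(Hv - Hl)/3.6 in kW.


Qr = 301 * (476 - 143) / 3.6 = 301 * 333 / 3.6 = 27840

27840 kW


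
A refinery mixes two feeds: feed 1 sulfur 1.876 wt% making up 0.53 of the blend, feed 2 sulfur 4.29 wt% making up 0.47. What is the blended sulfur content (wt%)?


Linear sulfur blending: S_blend = x1*S1 + x2*S2
Contribution 1: 0.53 * 1.876 = 0.99428 wt%
Contribution 2: 0.47 * 4.29 = 2.0163 wt%
S_blend = 0.99428 + 2.0163 = 3.01058

3.01058 wt%


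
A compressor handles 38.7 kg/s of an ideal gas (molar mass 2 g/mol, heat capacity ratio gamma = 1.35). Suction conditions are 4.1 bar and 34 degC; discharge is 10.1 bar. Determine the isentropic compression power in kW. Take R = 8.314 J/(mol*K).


Isentropic work: W = m*(gamma/(gamma-1))*(R*T1/MW)*((P2/P1)^((gamma-1)/gamma) - 1)
T1 = 34 + 273.15 = 307.15 K
Pressure ratio = 10.1 / 4.1 = 2.46341
Exponent = (1.35 - 1)/1.35 = 0.259259
(P2/P1)^exp - 1 = 2.46341^0.259259 - 1 = 0.263308
W = 38.7 * 1.35 / 0.35 * 8.314 * 307.15 / 2 * 0.263308 = 50180

50180 kW


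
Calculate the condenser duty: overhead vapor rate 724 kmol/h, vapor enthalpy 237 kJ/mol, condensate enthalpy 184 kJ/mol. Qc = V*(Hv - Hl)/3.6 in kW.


Qc = 724 * (237 - 184) / 3.6 = 724 * 53 / 3.6 = 10660

10660 kW


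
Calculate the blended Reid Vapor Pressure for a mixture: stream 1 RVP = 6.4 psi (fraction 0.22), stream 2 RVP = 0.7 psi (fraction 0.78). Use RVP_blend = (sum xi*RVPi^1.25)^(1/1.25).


Chevron index: RVP_blend = (sum xi*RVPi^1.25)^(1/1.25)
RVP^1.25 terms: 0.22 * 6.4^1.25 + 0.78 * 0.7^1.25 = 2.7389
RVP_blend = 2.7389^(1/1.25) = 2.239

2.239 psi


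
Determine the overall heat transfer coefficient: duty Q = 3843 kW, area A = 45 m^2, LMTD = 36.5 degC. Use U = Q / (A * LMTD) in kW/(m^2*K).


From Q = U*A*LMTD, U = Q / (A * LMTD)
U = 3843 / (45 * 36.5) = 3843 / 1642.5 = 2.340

2.340 kW/(m^2*K)


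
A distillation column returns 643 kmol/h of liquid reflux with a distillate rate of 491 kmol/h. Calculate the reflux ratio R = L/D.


Reflux ratio definition: R = L / D (liquid returned / distillate withdrawn)
L = 643 kmol/h, D = 491 kmol/h
R = 643 / 491 = 1.310

1.310


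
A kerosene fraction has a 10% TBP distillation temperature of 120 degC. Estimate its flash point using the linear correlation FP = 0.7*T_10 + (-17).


FP = 0.7 * 120 + (-17) = 67

67 degC


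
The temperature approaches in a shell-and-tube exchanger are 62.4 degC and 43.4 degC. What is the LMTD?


LMTD = (dT1 - dT2) / ln(dT1/dT2)
= (62.4 - 43.4) / ln(62.4 / 43.4) = 19 / 0.363106 = 52.33

52.33 degC


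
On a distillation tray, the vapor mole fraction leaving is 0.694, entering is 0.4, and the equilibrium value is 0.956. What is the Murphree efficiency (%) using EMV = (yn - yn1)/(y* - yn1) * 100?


Murphree vapor efficiency: EMV = (y_n - y_(n-1)) / (y*_n - y_(n-1)) * 100
EMV = (0.694 - 0.4) / (0.956 - 0.4) * 100 = 0.294 / 0.556 * 100 = 52.88

52.88 %


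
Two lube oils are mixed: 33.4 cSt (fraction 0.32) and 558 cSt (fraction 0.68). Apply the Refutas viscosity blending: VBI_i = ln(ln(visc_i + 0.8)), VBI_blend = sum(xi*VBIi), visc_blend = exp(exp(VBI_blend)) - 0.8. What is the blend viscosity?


Refutas method: VBN_i = 14.534*ln(ln(visc_i + 0.8)) + 10.975, blended linearly by mass fraction; since VBN is linear in VBI_i = ln(ln(visc_i + 0.8)) and the fractions sum to 1, blend VBI directly: visc = exp(exp(VBI_blend)) - 0.8
VBI_1 = ln(ln(33.4 + 0.8)) = 1.26193
VBI_2 = ln(ln(558 + 0.8)) = 1.84464
VBI_blend = 0.32 * 1.26193 + 0.68 * 1.84464 = 1.65817
visc_blend = exp(exp(1.65817)) - 0.8 = 189.7

189.7 cSt


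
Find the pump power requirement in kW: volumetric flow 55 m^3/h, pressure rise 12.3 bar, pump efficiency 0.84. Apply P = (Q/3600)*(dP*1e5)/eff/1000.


Q = 55 / 3600 = 0.0152778 m^3/s
P = 0.0152778 * (12.3 * 1e5) / 0.84 / 1000 = 22.37

22.37 kW


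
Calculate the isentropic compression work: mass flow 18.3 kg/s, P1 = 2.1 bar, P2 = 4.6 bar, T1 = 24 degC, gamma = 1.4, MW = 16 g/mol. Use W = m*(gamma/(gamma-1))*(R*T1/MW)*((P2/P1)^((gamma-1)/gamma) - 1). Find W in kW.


Isentropic work: W = m*(gamma/(gamma-1))*(R*T1/MW)*((P2/P1)^((gamma-1)/gamma) - 1)
T1 = 24 + 273.15 = 297.15 K
Pressure ratio = 4.6 / 2.1 = 2.19048
Exponent = (1.4 - 1)/1.4 = 0.285714
(P2/P1)^exp - 1 = 2.19048^0.285714 - 1 = 0.251114
W = 18.3 * 1.4 / 0.4 * 8.314 * 297.15 / 16 * 0.251114 = 2483

2483 kW


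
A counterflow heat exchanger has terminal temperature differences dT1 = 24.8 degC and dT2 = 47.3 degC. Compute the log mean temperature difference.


LMTD = (dT1 - dT2) / ln(dT1/dT2)
= (24.8 - 47.3) / ln(24.8 / 47.3) = -22.5 / -0.645667 = 34.85

34.85 degC


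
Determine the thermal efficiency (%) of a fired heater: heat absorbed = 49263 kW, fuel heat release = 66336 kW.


Furnace efficiency = Q_absorbed / Q_fuel * 100
= 49263 / 66336 * 100 = 74.26

74.26 %


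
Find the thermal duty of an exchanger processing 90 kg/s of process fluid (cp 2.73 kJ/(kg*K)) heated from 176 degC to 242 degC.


Q = m_dot * cp * delta_T
delta_T = 242 - 176 = 66 K
Q = 90 * 2.73 * 66
= 245.7 * 66
= 16216.2 kW

16216.2 kW


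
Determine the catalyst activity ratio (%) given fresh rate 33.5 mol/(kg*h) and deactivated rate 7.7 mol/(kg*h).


Activity (%) = (rate_used / rate_fresh) * 100
rate_used = 7.7, rate_fresh = 33.5
= (7.7 / 33.5) * 100
= 0.2299 * 100 = 22.99

22.99 %


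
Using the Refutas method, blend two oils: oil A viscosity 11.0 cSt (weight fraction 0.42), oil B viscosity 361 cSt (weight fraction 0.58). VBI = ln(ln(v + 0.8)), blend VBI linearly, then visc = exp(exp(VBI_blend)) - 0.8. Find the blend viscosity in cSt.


Refutas method: VBN_i = 14.534*ln(ln(visc_i + 0.8)) + 10.975, blended linearly by mass fraction; since VBN is linear in VBI_i = ln(ln(visc_i + 0.8)) and the fractions sum to 1, blend VBI directly: visc = exp(exp(VBI_blend)) - 0.8
VBI_1 = ln(ln(11.0 + 0.8)) = 0.903448
VBI_2 = ln(ln(361 + 0.8)) = 1.77344
VBI_blend = 0.42 * 0.903448 + 0.58 * 1.77344 = 1.40804
visc_blend = exp(exp(1.40804)) - 0.8 = 58.82

58.82 cSt


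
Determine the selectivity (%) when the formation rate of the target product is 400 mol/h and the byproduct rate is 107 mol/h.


Selectivity = desired / (desired + undesired) * 100
Total products = 400 + 107 = 507 mol/h
S = 400 / 507 * 100
= 0.7890 * 100
= 78.90 %

78.90 %


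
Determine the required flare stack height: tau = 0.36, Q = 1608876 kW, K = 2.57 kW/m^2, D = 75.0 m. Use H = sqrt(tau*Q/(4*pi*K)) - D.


tau*Q/(4*pi*K) = 0.36 * 1608876 / (4 * pi * 2.57) = 17934.2
sqrt(17934.2) = 133.919
H = 133.919 - 75.0 = 58.92

58.92 m


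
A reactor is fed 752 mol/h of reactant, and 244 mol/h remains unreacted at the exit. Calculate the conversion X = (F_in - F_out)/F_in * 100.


X = (F_in - F_out) / F_in * 100
Moles reacted = 752 - 244 = 508
X = 508 / 752 * 100
= 0.6755 * 100
= 67.55 %

67.55 %


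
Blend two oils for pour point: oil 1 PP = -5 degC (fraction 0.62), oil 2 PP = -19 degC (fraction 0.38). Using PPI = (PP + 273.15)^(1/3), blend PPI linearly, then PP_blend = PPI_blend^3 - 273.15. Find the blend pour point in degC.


PPI_1 = (-5 + 273.15)^(1/3) = 6.448508
PPI_2 = (-19 + 273.15)^(1/3) = 6.334272
PPI_blend = 0.62 * 6.448508 + 0.38 * 6.334272 = 6.405098
PP_blend = 6.405098^3 - 273.15 = 262.7709 - 273.15 = -10.38

-10.38 degC


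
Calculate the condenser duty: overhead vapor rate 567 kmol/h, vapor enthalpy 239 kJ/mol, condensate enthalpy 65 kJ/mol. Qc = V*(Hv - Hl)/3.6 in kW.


Qc = 567 * (239 - 65) / 3.6 = 567 * 174 / 3.6 = 27400

27400 kW


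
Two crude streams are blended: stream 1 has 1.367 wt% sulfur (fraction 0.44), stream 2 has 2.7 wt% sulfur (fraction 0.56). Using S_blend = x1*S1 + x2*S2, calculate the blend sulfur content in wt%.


Linear sulfur blending: S_blend = x1*S1 + x2*S2
Contribution 1: 0.44 * 1.367 = 0.60148 wt%
Contribution 2: 0.56 * 2.7 = 1.512 wt%
S_blend = 0.60148 + 1.512 = 2.11348

2.11348 wt%


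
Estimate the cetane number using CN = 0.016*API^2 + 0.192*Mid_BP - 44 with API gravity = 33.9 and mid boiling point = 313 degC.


CN = 0.016 * 33.9^2 + 0.192 * 313 - 44
CN = 18.38736 + 60.096 - 44 = 34.48336

34.48336


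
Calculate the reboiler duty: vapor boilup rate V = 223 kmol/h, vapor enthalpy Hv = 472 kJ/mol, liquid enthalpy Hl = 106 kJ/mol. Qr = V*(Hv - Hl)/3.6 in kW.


Qr = 223 * (472 - 106) / 3.6 = 223 * 366 / 3.6 = 22670

22670 kW


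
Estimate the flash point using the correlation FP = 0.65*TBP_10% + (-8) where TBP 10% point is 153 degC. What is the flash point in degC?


FP = 0.65 * 153 + (-8) = 91.45

91.45 degC


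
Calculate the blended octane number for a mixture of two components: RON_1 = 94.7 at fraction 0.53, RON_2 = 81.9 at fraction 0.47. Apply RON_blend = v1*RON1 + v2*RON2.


Linear blending: RON_blend = sum(vi * RONi)
Contribution 1: 0.53 * 94.7 = 50.191
Contribution 2: 0.47 * 81.9 = 38.493
RON_blend = 50.191 + 38.493 = 88.684

88.684


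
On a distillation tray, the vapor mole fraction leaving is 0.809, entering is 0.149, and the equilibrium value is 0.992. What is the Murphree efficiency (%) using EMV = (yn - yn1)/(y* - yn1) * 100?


Murphree vapor efficiency: EMV = (y_n - y_(n-1)) / (y*_n - y_(n-1)) * 100
EMV = (0.809 - 0.149) / (0.992 - 0.149) * 100 = 0.66 / 0.843 * 100 = 78.29

78.29 %


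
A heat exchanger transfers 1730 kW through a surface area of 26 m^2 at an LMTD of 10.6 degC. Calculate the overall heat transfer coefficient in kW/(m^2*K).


From Q = U*A*LMTD, U = Q / (A * LMTD)
U = 1730 / (26 * 10.6) = 1730 / 275.6 = 6.277

6.277 kW/(m^2*K)


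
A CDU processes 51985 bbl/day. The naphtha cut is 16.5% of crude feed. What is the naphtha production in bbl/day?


Crude throughput = 51985 bbl/day
Fraction yield = 16.5%
yield = throughput * fraction / 100
yield = 51985 * 16.5 / 100 = 8577.525

8577.525 bbl/day


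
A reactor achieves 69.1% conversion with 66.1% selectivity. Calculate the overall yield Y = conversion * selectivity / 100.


Overall yield = conversion (%) * selectivity (%) / 100
Conversion = 69.1%, Selectivity = 66.1%
Y = 69.1 * 66.1 / 100
= 45.6751 %

45.6751 %


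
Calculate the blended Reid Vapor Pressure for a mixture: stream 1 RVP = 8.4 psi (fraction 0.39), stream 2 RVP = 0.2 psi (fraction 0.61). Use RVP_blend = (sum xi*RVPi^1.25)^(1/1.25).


Chevron index: RVP_blend = (sum xi*RVPi^1.25)^(1/1.25)
RVP^1.25 terms: 0.39 * 8.4^1.25 + 0.61 * 0.2^1.25 = 5.65875
RVP_blend = 5.65875^(1/1.25) = 4.001

4.001 psi


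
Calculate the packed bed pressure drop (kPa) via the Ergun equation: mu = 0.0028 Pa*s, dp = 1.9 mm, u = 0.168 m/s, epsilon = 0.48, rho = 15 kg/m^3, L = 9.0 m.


dp = 1.9 mm = 0.0019 m
Viscous term = 150*0.0028*0.168*(1-0.48)^2 / (0.0019^2*0.48^3) = 47789.7
Inertial term = 1.75*15*0.168^2*(1-0.48) / (0.0019*0.48^3) = 1833.47
dP/L = 47789.7 + 1833.47 = 49623.2 Pa/m
dP = 49623.2 * 9.0 / 1000 = 446.6 kPa

446.6 kPa


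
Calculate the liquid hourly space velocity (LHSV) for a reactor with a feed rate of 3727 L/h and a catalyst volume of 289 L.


LHSV = volumetric feed rate / catalyst volume
= 3727 L/h / 289 L
= 12.90 h^-1

12.90 h^-1


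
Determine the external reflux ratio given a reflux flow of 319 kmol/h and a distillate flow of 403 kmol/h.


Reflux ratio definition: R = L / D (liquid returned / distillate withdrawn)
L = 319 kmol/h, D = 403 kmol/h
R = 319 / 403 = 0.7916

0.7916


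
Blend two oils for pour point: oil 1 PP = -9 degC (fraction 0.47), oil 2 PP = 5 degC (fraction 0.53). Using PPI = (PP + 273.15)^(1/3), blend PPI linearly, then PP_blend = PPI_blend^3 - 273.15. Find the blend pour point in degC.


PPI_1 = (-9 + 273.15)^(1/3) = 6.416283
PPI_2 = (5 + 273.15)^(1/3) = 6.527693
PPI_blend = 0.47 * 6.416283 + 0.53 * 6.527693 = 6.47533
PP_blend = 6.47533^3 - 273.15 = 271.5099 - 273.15 = -1.64

-1.64 degC


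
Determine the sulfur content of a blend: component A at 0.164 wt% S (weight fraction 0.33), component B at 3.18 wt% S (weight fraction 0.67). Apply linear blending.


Linear sulfur blending: S_blend = x1*S1 + x2*S2
Contribution 1: 0.33 * 0.164 = 0.05412 wt%
Contribution 2: 0.67 * 3.18 = 2.1306 wt%
S_blend = 0.05412 + 2.1306 = 2.18472

2.18472 wt%


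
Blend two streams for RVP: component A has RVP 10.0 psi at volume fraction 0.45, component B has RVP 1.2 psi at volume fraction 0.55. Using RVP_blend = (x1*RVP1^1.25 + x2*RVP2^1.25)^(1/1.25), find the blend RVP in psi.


Chevron index: RVP_blend = (sum xi*RVPi^1.25)^(1/1.25)
RVP^1.25 terms: 0.45 * 10.0^1.25 + 0.55 * 1.2^1.25 = 8.69304
RVP_blend = 8.69304^(1/1.25) = 5.641

5.641 psi


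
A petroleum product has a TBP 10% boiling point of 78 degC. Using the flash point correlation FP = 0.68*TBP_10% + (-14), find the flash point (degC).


FP = 0.68 * 78 + (-14) = 39.04

39.04 degC


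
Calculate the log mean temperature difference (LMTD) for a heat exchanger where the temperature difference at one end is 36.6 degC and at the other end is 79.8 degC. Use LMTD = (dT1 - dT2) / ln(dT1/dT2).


LMTD = (dT1 - dT2) / ln(dT1/dT2)
= (36.6 - 79.8) / ln(36.6 / 79.8) = -43.2 / -0.779475 = 55.42

55.42 degC


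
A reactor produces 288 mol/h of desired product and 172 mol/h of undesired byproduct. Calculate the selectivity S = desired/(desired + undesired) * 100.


Selectivity = desired / (desired + undesired) * 100
Total products = 288 + 172 = 460 mol/h
S = 288 / 460 * 100
= 0.6261 * 100
= 62.61 %

62.61 %


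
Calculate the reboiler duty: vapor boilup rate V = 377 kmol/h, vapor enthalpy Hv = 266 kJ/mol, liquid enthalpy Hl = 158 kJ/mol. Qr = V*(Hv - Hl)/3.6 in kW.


Qr = 377 * (266 - 158) / 3.6 = 377 * 108 / 3.6 = 11310

11310 kW


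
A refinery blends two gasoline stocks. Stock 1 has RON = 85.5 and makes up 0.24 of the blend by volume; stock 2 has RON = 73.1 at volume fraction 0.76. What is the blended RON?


Linear blending: RON_blend = sum(vi * RONi)
Contribution 1: 0.24 * 85.5 = 20.52
Contribution 2: 0.76 * 73.1 = 55.556
RON_blend = 20.52 + 55.556 = 76.076

76.076


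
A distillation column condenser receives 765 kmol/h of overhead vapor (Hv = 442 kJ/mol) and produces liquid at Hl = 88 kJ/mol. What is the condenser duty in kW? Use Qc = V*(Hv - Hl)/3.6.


Qc = 765 * (442 - 88) / 3.6 = 765 * 354 / 3.6 = 75220

75220 kW


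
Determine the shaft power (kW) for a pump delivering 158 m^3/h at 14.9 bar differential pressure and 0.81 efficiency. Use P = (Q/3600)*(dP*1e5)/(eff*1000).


Q = 158 / 3600 = 0.0438889 m^3/s
P = 0.0438889 * (14.9 * 1e5) / 0.81 / 1000 = 80.73

80.73 kW


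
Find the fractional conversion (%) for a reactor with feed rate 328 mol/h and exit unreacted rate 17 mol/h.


X = (F_in - F_out) / F_in * 100
Moles reacted = 328 - 17 = 311
X = 311 / 328 * 100
= 0.9482 * 100
= 94.82 %

94.82 %


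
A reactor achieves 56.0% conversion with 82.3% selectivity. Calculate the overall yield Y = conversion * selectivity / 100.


Overall yield = conversion (%) * selectivity (%) / 100
Conversion = 56.0%, Selectivity = 82.3%
Y = 56.0 * 82.3 / 100
= 46.088 %

46.088 %


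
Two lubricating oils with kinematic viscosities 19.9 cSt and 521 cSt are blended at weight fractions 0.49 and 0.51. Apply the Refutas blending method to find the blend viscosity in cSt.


Refutas method: VBN_i = 14.534*ln(ln(visc_i + 0.8)) + 10.975, blended linearly by mass fraction; since VBN is linear in VBI_i = ln(ln(visc_i + 0.8)) and the fractions sum to 1, blend VBI directly: visc = exp(exp(VBI_blend)) - 0.8
VBI_1 = ln(ln(19.9 + 0.8)) = 1.10861
VBI_2 = ln(ln(521 + 0.8)) = 1.83375
VBI_blend = 0.49 * 1.10861 + 0.51 * 1.83375 = 1.47843
visc_blend = exp(exp(1.47843)) - 0.8 = 79.52

79.52 cSt


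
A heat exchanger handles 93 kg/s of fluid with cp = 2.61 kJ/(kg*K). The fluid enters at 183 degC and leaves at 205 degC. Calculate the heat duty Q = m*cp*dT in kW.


Q = m_dot * cp * delta_T
delta_T = 205 - 183 = 22 K
Q = 93 * 2.61 * 22
= 242.73 * 22
= 5340.06 kW

5340.06 kW


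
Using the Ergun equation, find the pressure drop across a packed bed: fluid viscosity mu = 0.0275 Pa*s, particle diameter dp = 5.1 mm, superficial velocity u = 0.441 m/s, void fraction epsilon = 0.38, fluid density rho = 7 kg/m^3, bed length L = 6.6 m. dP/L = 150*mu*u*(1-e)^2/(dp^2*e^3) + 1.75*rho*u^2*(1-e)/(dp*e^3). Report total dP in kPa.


dp = 5.1 mm = 0.0051 m
Viscous term = 150*0.0275*0.441*(1-0.38)^2 / (0.0051^2*0.38^3) = 489953
Inertial term = 1.75*7*0.441^2*(1-0.38) / (0.0051*0.38^3) = 5278.18
dP/L = 489953 + 5278.18 = 495231 Pa/m
dP = 495231 * 6.6 / 1000 = 3269 kPa

3269 kPa


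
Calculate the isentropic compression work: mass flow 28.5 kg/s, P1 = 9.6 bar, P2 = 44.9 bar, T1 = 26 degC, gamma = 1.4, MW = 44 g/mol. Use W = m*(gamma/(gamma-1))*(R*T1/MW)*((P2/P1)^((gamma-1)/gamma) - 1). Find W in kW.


Isentropic work: W = m*(gamma/(gamma-1))*(R*T1/MW)*((P2/P1)^((gamma-1)/gamma) - 1)
T1 = 26 + 273.15 = 299.15 K
Pressure ratio = 44.9 / 9.6 = 4.67708
Exponent = (1.4 - 1)/1.4 = 0.285714
(P2/P1)^exp - 1 = 4.67708^0.285714 - 1 = 0.553893
W = 28.5 * 1.4 / 0.4 * 8.314 * 299.15 / 44 * 0.553893 = 3123

3123 kW


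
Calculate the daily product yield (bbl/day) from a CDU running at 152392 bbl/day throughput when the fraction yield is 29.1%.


Crude throughput = 152392 bbl/day
Fraction yield = 29.1%
yield = throughput * fraction / 100
yield = 152392 * 29.1 / 100 = 44346.072

44346.072 bbl/day


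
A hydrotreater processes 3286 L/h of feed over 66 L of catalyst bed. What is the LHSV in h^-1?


LHSV = volumetric feed rate / catalyst volume
= 3286 L/h / 66 L
= 49.79 h^-1

49.79 h^-1


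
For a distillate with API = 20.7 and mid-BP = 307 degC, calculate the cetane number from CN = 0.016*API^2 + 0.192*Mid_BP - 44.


CN = 0.016 * 20.7^2 + 0.192 * 307 - 44
CN = 6.85584 + 58.944 - 44 = 21.79984

21.79984


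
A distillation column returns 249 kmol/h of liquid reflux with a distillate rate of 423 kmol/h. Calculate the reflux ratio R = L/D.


Reflux ratio definition: R = L / D (liquid returned / distillate withdrawn)
L = 249 kmol/h, D = 423 kmol/h
R = 249 / 423 = 0.5887

0.5887


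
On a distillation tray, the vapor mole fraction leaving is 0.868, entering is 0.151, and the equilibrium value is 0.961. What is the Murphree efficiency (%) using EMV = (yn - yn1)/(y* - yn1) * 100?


Murphree vapor efficiency: EMV = (y_n - y_(n-1)) / (y*_n - y_(n-1)) * 100
EMV = (0.868 - 0.151) / (0.961 - 0.151) * 100 = 0.717 / 0.81 * 100 = 88.52

88.52 %


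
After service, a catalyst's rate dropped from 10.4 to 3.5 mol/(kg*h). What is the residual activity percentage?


Activity (%) = (rate_used / rate_fresh) * 100
rate_used = 3.5, rate_fresh = 10.4
= (3.5 / 10.4) * 100
= 0.3365 * 100 = 33.65

33.65 %


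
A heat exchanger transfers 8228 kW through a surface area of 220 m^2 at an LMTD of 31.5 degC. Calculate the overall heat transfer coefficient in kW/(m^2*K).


From Q = U*A*LMTD, U = Q / (A * LMTD)
U = 8228 / (220 * 31.5) = 8228 / 6930 = 1.187

1.187 kW/(m^2*K)


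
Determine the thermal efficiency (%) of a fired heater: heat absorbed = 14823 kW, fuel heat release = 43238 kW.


Furnace efficiency = Q_absorbed / Q_fuel * 100
= 14823 / 43238 * 100 = 34.28

34.28 %


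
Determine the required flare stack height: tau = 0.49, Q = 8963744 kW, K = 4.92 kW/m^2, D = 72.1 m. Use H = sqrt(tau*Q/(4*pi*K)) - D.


tau*Q/(4*pi*K) = 0.49 * 8963744 / (4 * pi * 4.92) = 71041.2
sqrt(71041.2) = 266.536
H = 266.536 - 72.1 = 194.4

194.4 m


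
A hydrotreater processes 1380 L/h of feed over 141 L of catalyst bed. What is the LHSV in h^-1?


LHSV = volumetric feed rate / catalyst volume
= 1380 L/h / 141 L
= 9.787 h^-1

9.787 h^-1


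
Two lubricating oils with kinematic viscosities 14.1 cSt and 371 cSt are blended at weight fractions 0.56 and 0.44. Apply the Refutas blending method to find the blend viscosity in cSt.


Refutas method: VBN_i = 14.534*ln(ln(visc_i + 0.8)) + 10.975, blended linearly by mass fraction; since VBN is linear in VBI_i = ln(ln(visc_i + 0.8)) and the fractions sum to 1, blend VBI directly: visc = exp(exp(VBI_blend)) - 0.8
VBI_1 = ln(ln(14.1 + 0.8)) = 0.993756
VBI_2 = ln(ln(371 + 0.8)) = 1.77806
VBI_blend = 0.56 * 0.993756 + 0.44 * 1.77806 = 1.33885
visc_blend = exp(exp(1.33885)) - 0.8 = 44.56

44.56 cSt


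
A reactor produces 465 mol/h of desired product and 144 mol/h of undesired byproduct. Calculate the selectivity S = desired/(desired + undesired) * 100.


Selectivity = desired / (desired + undesired) * 100
Total products = 465 + 144 = 609 mol/h
S = 465 / 609 * 100
= 0.7635 * 100
= 76.35 %

76.35 %


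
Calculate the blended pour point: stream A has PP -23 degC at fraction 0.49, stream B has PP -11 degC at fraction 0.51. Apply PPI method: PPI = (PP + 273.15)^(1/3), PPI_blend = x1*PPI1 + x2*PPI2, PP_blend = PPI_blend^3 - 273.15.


PPI_1 = (-23 + 273.15)^(1/3) = 6.300865
PPI_2 = (-11 + 273.15)^(1/3) = 6.400049
PPI_blend = 0.49 * 6.300865 + 0.51 * 6.400049 = 6.351449
PP_blend = 6.351449^3 - 273.15 = 256.2232 - 273.15 = -16.93

-16.93 degC


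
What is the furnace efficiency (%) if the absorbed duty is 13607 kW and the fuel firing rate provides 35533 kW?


Furnace efficiency = Q_absorbed / Q_fuel * 100
= 13607 / 35533 * 100 = 38.29

38.29 %


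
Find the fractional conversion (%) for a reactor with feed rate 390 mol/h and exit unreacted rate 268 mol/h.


X = (F_in - F_out) / F_in * 100
Moles reacted = 390 - 268 = 122
X = 122 / 390 * 100
= 0.3128 * 100
= 31.28 %

31.28 %


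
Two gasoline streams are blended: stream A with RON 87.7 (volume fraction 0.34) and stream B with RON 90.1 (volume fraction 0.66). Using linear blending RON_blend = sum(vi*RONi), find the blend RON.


Linear blending: RON_blend = sum(vi * RONi)
Contribution 1: 0.34 * 87.7 = 29.818
Contribution 2: 0.66 * 90.1 = 59.466
RON_blend = 29.818 + 59.466 = 89.284

89.284


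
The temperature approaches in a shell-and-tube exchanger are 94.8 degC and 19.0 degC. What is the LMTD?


LMTD = (dT1 - dT2) / ln(dT1/dT2)
= (94.8 - 19.0) / ln(94.8 / 19.0) = 75.8 / 1.60733 = 47.16

47.16 degC


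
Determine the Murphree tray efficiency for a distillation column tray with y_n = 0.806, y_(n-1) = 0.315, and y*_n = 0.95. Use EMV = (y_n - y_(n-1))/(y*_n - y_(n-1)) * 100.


Murphree vapor efficiency: EMV = (y_n - y_(n-1)) / (y*_n - y_(n-1)) * 100
EMV = (0.806 - 0.315) / (0.95 - 0.315) * 100 = 0.491 / 0.635 * 100 = 77.32

77.32 %


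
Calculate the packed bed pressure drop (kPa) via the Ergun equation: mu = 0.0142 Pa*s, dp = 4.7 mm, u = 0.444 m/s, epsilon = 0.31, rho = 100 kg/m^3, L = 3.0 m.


dp = 4.7 mm = 0.0047 m
Viscous term = 150*0.0142*0.444*(1-0.31)^2 / (0.0047^2*0.31^3) = 684195
Inertial term = 1.75*100*0.444^2*(1-0.31) / (0.0047*0.31^3) = 170008
dP/L = 684195 + 170008 = 854203 Pa/m
dP = 854203 * 3.0 / 1000 = 2563 kPa

2563 kPa


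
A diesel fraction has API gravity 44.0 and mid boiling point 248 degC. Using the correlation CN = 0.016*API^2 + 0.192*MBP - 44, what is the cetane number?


CN = 0.016 * 44.0^2 + 0.192 * 248 - 44
CN = 30.976 + 47.616 - 44 = 34.592

34.592


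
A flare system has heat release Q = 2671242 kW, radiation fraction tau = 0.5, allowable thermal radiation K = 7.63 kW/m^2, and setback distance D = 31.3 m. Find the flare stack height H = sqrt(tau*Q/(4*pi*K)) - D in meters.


tau*Q/(4*pi*K) = 0.5 * 2671242 / (4 * pi * 7.63) = 13929.9
sqrt(13929.9) = 118.025
H = 118.025 - 31.3 = 86.73

86.73 m


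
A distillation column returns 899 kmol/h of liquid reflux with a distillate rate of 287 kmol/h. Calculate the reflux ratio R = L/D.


Reflux ratio definition: R = L / D (liquid returned / distillate withdrawn)
L = 899 kmol/h, D = 287 kmol/h
R = 899 / 287 = 3.132

3.132


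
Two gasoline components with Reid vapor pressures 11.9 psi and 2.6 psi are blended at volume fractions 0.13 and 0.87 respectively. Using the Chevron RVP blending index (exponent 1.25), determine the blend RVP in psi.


Chevron index: RVP_blend = (sum xi*RVPi^1.25)^(1/1.25)
RVP^1.25 terms: 0.13 * 11.9^1.25 + 0.87 * 2.6^1.25 = 5.74561
RVP_blend = 5.74561^(1/1.25) = 4.050

4.050 psi


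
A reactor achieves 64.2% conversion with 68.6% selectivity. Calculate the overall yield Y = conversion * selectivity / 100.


Overall yield = conversion (%) * selectivity (%) / 100
Conversion = 64.2%, Selectivity = 68.6%
Y = 64.2 * 68.6 / 100
= 44.0412 %

44.0412 %


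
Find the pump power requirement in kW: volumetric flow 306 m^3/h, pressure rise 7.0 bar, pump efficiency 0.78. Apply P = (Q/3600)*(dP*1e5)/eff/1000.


Q = 306 / 3600 = 0.085 m^3/s
P = 0.085 * (7.0 * 1e5) / 0.78 / 1000 = 76.28

76.28 kW


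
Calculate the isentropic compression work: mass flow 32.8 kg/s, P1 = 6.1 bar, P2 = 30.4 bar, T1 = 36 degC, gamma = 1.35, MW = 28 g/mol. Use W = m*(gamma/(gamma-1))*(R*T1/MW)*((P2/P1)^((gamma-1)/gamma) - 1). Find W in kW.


Isentropic work: W = m*(gamma/(gamma-1))*(R*T1/MW)*((P2/P1)^((gamma-1)/gamma) - 1)
T1 = 36 + 273.15 = 309.15 K
Pressure ratio = 30.4 / 6.1 = 4.98361
Exponent = (1.35 - 1)/1.35 = 0.259259
(P2/P1)^exp - 1 = 4.98361^0.259259 - 1 = 0.516508
W = 32.8 * 1.35 / 0.35 * 8.314 * 309.15 / 28 * 0.516508 = 5998

5998 kW


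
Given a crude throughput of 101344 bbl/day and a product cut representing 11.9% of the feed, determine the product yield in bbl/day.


Crude throughput = 101344 bbl/day
Fraction yield = 11.9%
yield = throughput * fraction / 100
yield = 101344 * 11.9 / 100 = 12059.936

12059.936 bbl/day


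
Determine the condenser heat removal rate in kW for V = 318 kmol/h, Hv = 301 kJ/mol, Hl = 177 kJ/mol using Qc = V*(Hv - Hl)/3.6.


Qc = 318 * (301 - 177) / 3.6 = 318 * 124 / 3.6 = 10950

10950 kW


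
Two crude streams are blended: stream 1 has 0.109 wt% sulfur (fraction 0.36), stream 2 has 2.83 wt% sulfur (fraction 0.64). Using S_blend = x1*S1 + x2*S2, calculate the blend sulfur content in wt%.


Linear sulfur blending: S_blend = x1*S1 + x2*S2
Contribution 1: 0.36 * 0.109 = 0.03924 wt%
Contribution 2: 0.64 * 2.83 = 1.8112 wt%
S_blend = 0.03924 + 1.8112 = 1.85044

1.85044 wt%


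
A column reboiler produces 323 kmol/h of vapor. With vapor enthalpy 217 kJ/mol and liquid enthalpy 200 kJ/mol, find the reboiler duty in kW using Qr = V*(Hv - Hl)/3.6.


Qr = 323 * (217 - 200) / 3.6 = 323 * 17 / 3.6 = 1525

1525 kW


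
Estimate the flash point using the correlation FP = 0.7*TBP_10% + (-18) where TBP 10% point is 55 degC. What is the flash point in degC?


FP = 0.7 * 55 + (-18) = 20.5

20.5 degC


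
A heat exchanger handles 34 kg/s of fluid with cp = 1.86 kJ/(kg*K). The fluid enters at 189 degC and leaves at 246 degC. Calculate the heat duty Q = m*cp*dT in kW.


Q = m_dot * cp * delta_T
delta_T = 246 - 189 = 57 K
Q = 34 * 1.86 * 57
= 63.24 * 57
= 3604.68 kW

3604.68 kW


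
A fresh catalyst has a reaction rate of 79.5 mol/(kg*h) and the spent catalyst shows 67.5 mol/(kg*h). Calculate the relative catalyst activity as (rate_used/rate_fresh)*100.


Activity (%) = (rate_used / rate_fresh) * 100
rate_used = 67.5, rate_fresh = 79.5
= (67.5 / 79.5) * 100
= 0.8491 * 100 = 84.91

84.91 %


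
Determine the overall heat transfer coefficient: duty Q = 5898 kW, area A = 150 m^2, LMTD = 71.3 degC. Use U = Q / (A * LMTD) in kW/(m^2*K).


From Q = U*A*LMTD, U = Q / (A * LMTD)
U = 5898 / (150 * 71.3) = 5898 / 10695 = 0.5515

0.5515 kW/(m^2*K)


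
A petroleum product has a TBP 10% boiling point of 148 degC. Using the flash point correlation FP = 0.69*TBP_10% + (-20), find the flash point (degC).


FP = 0.69 * 148 + (-20) = 82.12

82.12 degC


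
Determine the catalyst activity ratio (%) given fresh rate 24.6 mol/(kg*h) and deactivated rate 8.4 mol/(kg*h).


Activity (%) = (rate_used / rate_fresh) * 100
rate_used = 8.4, rate_fresh = 24.6
= (8.4 / 24.6) * 100
= 0.3415 * 100 = 34.15

34.15 %


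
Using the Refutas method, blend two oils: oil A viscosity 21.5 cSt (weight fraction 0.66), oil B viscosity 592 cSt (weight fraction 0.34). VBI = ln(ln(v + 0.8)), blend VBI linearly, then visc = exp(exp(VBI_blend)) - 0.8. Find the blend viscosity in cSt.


Refutas method: VBN_i = 14.534*ln(ln(visc_i + 0.8)) + 10.975, blended linearly by mass fraction; since VBN is linear in VBI_i = ln(ln(visc_i + 0.8)) and the fractions sum to 1, blend VBI directly: visc = exp(exp(VBI_blend)) - 0.8
VBI_1 = ln(ln(21.5 + 0.8)) = 1.13288
VBI_2 = ln(ln(592 + 0.8)) = 1.85393
VBI_blend = 0.66 * 1.13288 + 0.34 * 1.85393 = 1.37804
visc_blend = exp(exp(1.37804)) - 0.8 = 52.03

52.03 cSt


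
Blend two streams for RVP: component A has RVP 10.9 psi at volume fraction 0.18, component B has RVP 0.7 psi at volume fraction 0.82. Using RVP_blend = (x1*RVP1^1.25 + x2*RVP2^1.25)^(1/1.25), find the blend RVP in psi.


Chevron index: RVP_blend = (sum xi*RVPi^1.25)^(1/1.25)
RVP^1.25 terms: 0.18 * 10.9^1.25 + 0.82 * 0.7^1.25 = 4.09
RVP_blend = 4.09^(1/1.25) = 3.086

3.086 psi


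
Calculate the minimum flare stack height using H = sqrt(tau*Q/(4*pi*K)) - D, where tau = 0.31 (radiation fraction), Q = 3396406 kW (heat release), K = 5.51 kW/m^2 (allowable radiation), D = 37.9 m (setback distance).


tau*Q/(4*pi*K) = 0.31 * 3396406 / (4 * pi * 5.51) = 15206.2
sqrt(15206.2) = 123.313
H = 123.313 - 37.9 = 85.41

85.41 m


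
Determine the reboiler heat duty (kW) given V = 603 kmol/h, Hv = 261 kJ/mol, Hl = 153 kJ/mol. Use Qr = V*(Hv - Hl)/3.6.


Qr = 603 * (261 - 153) / 3.6 = 603 * 108 / 3.6 = 18090

18090 kW


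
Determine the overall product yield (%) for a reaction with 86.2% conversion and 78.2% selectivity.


Overall yield = conversion (%) * selectivity (%) / 100
Conversion = 86.2%, Selectivity = 78.2%
Y = 86.2 * 78.2 / 100
= 67.4084 %

67.4084 %


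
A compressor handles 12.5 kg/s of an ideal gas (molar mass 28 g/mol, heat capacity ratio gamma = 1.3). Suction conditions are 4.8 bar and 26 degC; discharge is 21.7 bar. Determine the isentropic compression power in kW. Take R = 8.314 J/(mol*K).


Isentropic work: W = m*(gamma/(gamma-1))*(R*T1/MW)*((P2/P1)^((gamma-1)/gamma) - 1)
T1 = 26 + 273.15 = 299.15 K
Pressure ratio = 21.7 / 4.8 = 4.52083
Exponent = (1.3 - 1)/1.3 = 0.230769
(P2/P1)^exp - 1 = 4.52083^0.230769 - 1 = 0.416459
W = 12.5 * 1.3 / 0.3 * 8.314 * 299.15 / 28 * 0.416459 = 2004

2004 kW


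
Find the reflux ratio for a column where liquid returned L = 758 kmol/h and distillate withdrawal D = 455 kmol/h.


Reflux ratio definition: R = L / D (liquid returned / distillate withdrawn)
L = 758 kmol/h, D = 455 kmol/h
R = 758 / 455 = 1.666

1.666


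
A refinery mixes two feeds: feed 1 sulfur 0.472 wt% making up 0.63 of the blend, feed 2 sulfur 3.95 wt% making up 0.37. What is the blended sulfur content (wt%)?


Linear sulfur blending: S_blend = x1*S1 + x2*S2
Contribution 1: 0.63 * 0.472 = 0.29736 wt%
Contribution 2: 0.37 * 3.95 = 1.4615 wt%
S_blend = 0.29736 + 1.4615 = 1.75886

1.75886 wt%


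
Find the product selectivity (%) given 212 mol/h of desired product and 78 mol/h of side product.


Selectivity = desired / (desired + undesired) * 100
Total products = 212 + 78 = 290 mol/h
S = 212 / 290 * 100
= 0.7310 * 100
= 73.10 %

73.10 %


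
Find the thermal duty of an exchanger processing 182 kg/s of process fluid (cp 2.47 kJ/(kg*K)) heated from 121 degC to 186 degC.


Q = m_dot * cp * delta_T
delta_T = 186 - 121 = 65 K
Q = 182 * 2.47 * 65
= 449.54 * 65
= 29220.1 kW

29220.1 kW


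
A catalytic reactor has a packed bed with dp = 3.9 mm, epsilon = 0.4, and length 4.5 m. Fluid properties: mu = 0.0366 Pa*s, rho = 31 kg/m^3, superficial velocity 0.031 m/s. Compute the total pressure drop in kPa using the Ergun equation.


dp = 3.9 mm = 0.0039 m
Viscous term = 150*0.0366*0.031*(1-0.4)^2 / (0.0039^2*0.4^3) = 62940.1
Inertial term = 1.75*31*0.031^2*(1-0.4) / (0.0039*0.4^3) = 125.323
dP/L = 62940.1 + 125.323 = 63065.4 Pa/m
dP = 63065.4 * 4.5 / 1000 = 283.8 kPa

283.8 kPa


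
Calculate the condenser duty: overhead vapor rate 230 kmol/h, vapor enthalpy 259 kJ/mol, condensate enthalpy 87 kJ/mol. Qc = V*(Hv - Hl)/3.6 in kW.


Qc = 230 * (259 - 87) / 3.6 = 230 * 172 / 3.6 = 10990

10990 kW


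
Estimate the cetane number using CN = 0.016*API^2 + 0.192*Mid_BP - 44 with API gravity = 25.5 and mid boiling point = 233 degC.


CN = 0.016 * 25.5^2 + 0.192 * 233 - 44
CN = 10.404 + 44.736 - 44 = 11.14

11.14


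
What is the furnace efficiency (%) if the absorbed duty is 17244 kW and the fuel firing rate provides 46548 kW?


Furnace efficiency = Q_absorbed / Q_fuel * 100
= 17244 / 46548 * 100 = 37.05

37.05 %


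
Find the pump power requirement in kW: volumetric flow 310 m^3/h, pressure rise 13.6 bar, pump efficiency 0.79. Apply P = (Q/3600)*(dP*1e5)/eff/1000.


Q = 310 / 3600 = 0.0861111 m^3/s
P = 0.0861111 * (13.6 * 1e5) / 0.79 / 1000 = 148.2

148.2 kW
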